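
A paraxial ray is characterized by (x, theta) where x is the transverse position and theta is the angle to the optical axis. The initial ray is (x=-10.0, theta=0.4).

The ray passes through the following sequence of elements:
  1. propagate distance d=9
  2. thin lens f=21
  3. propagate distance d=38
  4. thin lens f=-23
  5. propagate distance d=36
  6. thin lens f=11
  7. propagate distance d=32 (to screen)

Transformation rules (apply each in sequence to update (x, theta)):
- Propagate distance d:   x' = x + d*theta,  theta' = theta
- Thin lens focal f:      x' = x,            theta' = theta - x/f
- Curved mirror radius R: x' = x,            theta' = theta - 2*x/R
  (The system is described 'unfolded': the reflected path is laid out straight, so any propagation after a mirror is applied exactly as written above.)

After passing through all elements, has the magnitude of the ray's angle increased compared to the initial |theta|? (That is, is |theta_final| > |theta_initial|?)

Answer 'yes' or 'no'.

Answer: yes

Derivation:
Initial: x=-10.0000 theta=0.4000
After 1 (propagate distance d=9): x=-6.4000 theta=0.4000
After 2 (thin lens f=21): x=-6.4000 theta=74/105 (≈0.7048)
After 3 (propagate distance d=38): x=428/21 (≈20.3810) theta=74/105 (≈0.7048)
After 4 (thin lens f=-23): x=428/21 (≈20.3810) theta=3842/2415 (≈1.5909)
After 5 (propagate distance d=36): x=187532/2415 (≈77.6530) theta=3842/2415 (≈1.5909)
After 6 (thin lens f=11): x=187532/2415 (≈77.6530) theta=-29054/5313 (≈-5.4685)
After 7 (propagate distance d=32 (to screen)): x=-2585788/26565 (≈-97.3382) theta=-29054/5313 (≈-5.4685)
|theta_initial|=0.4000 |theta_final|=29054/5313 (≈5.4685) -> increased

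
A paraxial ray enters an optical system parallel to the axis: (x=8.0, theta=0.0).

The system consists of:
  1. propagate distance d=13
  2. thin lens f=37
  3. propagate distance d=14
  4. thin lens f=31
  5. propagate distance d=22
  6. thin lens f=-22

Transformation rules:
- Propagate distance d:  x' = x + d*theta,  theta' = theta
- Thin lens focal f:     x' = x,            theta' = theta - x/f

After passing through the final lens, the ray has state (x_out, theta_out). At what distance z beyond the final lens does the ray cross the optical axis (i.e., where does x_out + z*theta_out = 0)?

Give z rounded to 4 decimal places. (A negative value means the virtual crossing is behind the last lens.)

Initial: x=8.0000 theta=0.0000
After 1 (propagate distance d=13): x=8.0000 theta=0.0000
After 2 (thin lens f=37): x=8.0000 theta=-8/37 (≈-0.2162)
After 3 (propagate distance d=14): x=184/37 (≈4.9730) theta=-8/37 (≈-0.2162)
After 4 (thin lens f=31): x=184/37 (≈4.9730) theta=-432/1147 (≈-0.3766)
After 5 (propagate distance d=22): x=-3800/1147 (≈-3.3130) theta=-432/1147 (≈-0.3766)
After 6 (thin lens f=-22): x=-3800/1147 (≈-3.3130) theta=-6652/12617 (≈-0.5272)
z_focus = -x_out/theta_out = -(-3800/1147)/(-6652/12617) = -10450/1663 ≈ -6.2838
Rounded to 4 decimal places: z = -6.2838

Answer: -6.2838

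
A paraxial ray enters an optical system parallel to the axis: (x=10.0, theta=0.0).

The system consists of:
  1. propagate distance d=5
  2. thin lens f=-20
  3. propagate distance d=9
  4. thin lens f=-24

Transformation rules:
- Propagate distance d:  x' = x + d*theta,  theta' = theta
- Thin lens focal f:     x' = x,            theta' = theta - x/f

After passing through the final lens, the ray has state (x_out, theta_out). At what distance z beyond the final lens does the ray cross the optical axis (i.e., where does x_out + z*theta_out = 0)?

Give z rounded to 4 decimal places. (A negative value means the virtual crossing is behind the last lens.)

Answer: -13.1321

Derivation:
Initial: x=10.0000 theta=0.0000
After 1 (propagate distance d=5): x=10.0000 theta=0.0000
After 2 (thin lens f=-20): x=10.0000 theta=0.5000
After 3 (propagate distance d=9): x=14.5000 theta=0.5000
After 4 (thin lens f=-24): x=14.5000 theta=53/48 (≈1.1042)
z_focus = -x_out/theta_out = -(14.5000)/(53/48) = -696/53 ≈ -13.1321
Rounded to 4 decimal places: z = -13.1321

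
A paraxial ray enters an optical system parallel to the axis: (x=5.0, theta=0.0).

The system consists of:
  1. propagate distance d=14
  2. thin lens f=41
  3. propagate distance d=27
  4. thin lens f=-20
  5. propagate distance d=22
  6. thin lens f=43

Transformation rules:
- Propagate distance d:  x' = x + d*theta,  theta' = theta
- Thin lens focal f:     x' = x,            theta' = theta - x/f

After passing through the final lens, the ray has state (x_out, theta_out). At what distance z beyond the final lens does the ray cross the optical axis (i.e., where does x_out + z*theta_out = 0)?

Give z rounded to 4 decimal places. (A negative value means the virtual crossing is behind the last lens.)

Initial: x=5.0000 theta=0.0000
After 1 (propagate distance d=14): x=5.0000 theta=0.0000
After 2 (thin lens f=41): x=5.0000 theta=-5/41 (≈-0.1220)
After 3 (propagate distance d=27): x=70/41 (≈1.7073) theta=-5/41 (≈-0.1220)
After 4 (thin lens f=-20): x=70/41 (≈1.7073) theta=-3/82 (≈-0.0366)
After 5 (propagate distance d=22): x=37/41 (≈0.9024) theta=-3/82 (≈-0.0366)
After 6 (thin lens f=43): x=37/41 (≈0.9024) theta=-203/3526 (≈-0.0576)
z_focus = -x_out/theta_out = -(37/41)/(-203/3526) = 3182/203 ≈ 15.6749
Rounded to 4 decimal places: z = 15.6749

Answer: 15.6749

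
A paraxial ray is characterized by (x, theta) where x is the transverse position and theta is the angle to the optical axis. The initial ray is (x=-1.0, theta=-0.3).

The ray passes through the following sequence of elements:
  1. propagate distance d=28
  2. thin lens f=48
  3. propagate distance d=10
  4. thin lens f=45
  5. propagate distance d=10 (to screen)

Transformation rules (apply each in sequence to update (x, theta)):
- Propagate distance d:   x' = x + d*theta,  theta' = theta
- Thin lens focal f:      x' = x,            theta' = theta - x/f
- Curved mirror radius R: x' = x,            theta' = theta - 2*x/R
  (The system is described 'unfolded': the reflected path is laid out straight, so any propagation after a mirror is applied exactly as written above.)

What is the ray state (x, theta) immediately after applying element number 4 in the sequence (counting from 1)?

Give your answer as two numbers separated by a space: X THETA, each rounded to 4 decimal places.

Answer: -10.4417 0.1279

Derivation:
Initial: x=-1.0000 theta=-0.3000
After 1 (propagate distance d=28): x=-9.4000 theta=-0.3000
After 2 (thin lens f=48): x=-9.4000 theta=-5/48 (≈-0.1042)
After 3 (propagate distance d=10): x=-1253/120 (≈-10.4417) theta=-5/48 (≈-0.1042)
After 4 (thin lens f=45): x=-1253/120 (≈-10.4417) theta=1381/10800 (≈0.1279)
Rounded to 4 decimal places: x = -10.4417, theta = 0.1279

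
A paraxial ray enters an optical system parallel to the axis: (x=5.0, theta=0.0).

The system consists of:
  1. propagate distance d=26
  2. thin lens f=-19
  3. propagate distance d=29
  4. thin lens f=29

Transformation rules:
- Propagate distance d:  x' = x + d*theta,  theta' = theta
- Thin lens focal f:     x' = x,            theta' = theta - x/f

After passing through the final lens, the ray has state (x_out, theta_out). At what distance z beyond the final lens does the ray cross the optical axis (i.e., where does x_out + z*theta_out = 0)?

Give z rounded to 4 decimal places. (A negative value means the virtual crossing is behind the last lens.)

Answer: 73.2632

Derivation:
Initial: x=5.0000 theta=0.0000
After 1 (propagate distance d=26): x=5.0000 theta=0.0000
After 2 (thin lens f=-19): x=5.0000 theta=5/19 (≈0.2632)
After 3 (propagate distance d=29): x=240/19 (≈12.6316) theta=5/19 (≈0.2632)
After 4 (thin lens f=29): x=240/19 (≈12.6316) theta=-5/29 (≈-0.1724)
z_focus = -x_out/theta_out = -(240/19)/(-5/29) = 1392/19 ≈ 73.2632
Rounded to 4 decimal places: z = 73.2632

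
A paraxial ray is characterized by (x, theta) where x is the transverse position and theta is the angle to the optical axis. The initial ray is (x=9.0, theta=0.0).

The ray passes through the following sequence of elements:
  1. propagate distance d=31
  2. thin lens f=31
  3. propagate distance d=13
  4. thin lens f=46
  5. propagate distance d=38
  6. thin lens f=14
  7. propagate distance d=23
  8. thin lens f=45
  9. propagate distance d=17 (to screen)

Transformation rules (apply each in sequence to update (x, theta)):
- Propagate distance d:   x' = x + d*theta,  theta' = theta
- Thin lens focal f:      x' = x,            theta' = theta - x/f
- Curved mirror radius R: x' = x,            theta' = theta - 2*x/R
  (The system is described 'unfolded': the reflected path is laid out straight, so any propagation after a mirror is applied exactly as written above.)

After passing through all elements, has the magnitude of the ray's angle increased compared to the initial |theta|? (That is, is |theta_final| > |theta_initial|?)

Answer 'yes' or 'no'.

Initial: x=9.0000 theta=0.0000
After 1 (propagate distance d=31): x=9.0000 theta=0.0000
After 2 (thin lens f=31): x=9.0000 theta=-9/31 (≈-0.2903)
After 3 (propagate distance d=13): x=162/31 (≈5.2258) theta=-9/31 (≈-0.2903)
After 4 (thin lens f=46): x=162/31 (≈5.2258) theta=-288/713 (≈-0.4039)
After 5 (propagate distance d=38): x=-7218/713 (≈-10.1234) theta=-288/713 (≈-0.4039)
After 6 (thin lens f=14): x=-7218/713 (≈-10.1234) theta=1593/4991 (≈0.3192)
After 7 (propagate distance d=23): x=-13887/4991 (≈-2.7824) theta=1593/4991 (≈0.3192)
After 8 (thin lens f=45): x=-13887/4991 (≈-2.7824) theta=9508/24955 (≈0.3810)
After 9 (propagate distance d=17 (to screen)): x=92201/24955 (≈3.6947) theta=9508/24955 (≈0.3810)
|theta_initial|=0.0000 |theta_final|=9508/24955 (≈0.3810) -> increased

Answer: yes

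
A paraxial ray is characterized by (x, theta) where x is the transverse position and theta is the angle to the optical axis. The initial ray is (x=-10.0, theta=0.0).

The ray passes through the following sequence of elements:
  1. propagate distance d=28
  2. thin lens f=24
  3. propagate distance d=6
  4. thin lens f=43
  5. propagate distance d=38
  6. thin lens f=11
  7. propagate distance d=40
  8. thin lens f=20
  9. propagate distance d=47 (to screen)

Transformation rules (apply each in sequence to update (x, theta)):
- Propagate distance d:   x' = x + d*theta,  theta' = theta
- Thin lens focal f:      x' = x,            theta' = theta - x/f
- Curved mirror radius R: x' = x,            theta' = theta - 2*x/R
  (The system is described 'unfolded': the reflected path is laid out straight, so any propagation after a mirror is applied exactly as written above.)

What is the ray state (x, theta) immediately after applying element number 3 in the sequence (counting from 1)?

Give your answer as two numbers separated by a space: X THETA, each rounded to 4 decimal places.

Answer: -7.5000 0.4167

Derivation:
Initial: x=-10.0000 theta=0.0000
After 1 (propagate distance d=28): x=-10.0000 theta=0.0000
After 2 (thin lens f=24): x=-10.0000 theta=5/12 (≈0.4167)
After 3 (propagate distance d=6): x=-7.5000 theta=5/12 (≈0.4167)
Rounded to 4 decimal places: x = -7.5000, theta = 0.4167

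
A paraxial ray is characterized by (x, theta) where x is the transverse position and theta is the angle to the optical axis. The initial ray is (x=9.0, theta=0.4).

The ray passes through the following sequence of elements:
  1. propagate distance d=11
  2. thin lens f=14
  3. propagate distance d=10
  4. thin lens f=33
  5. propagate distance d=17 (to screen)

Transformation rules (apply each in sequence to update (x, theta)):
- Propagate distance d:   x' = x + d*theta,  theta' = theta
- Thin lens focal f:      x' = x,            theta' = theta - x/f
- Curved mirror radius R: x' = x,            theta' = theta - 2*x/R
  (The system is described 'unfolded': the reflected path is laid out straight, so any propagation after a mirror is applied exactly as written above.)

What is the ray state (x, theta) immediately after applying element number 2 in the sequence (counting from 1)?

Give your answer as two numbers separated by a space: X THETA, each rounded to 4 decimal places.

Answer: 13.4000 -0.5571

Derivation:
Initial: x=9.0000 theta=0.4000
After 1 (propagate distance d=11): x=13.4000 theta=0.4000
After 2 (thin lens f=14): x=13.4000 theta=-39/70 (≈-0.5571)
Rounded to 4 decimal places: x = 13.4000, theta = -0.5571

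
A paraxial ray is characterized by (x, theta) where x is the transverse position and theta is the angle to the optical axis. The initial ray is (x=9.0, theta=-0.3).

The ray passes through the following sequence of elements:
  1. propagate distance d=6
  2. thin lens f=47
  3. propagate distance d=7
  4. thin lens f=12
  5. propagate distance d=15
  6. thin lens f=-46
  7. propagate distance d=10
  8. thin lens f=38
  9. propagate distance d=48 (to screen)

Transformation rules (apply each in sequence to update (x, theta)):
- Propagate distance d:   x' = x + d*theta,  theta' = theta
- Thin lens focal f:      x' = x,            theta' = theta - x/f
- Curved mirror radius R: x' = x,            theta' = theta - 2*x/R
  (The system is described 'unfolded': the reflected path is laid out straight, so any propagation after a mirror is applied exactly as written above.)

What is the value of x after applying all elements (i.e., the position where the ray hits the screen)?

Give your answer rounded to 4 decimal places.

Answer: -41.4317

Derivation:
Initial: x=9.0000 theta=-0.3000
After 1 (propagate distance d=6): x=7.2000 theta=-0.3000
After 2 (thin lens f=47): x=7.2000 theta=-213/470 (≈-0.4532)
After 3 (propagate distance d=7): x=1893/470 (≈4.0277) theta=-213/470 (≈-0.4532)
After 4 (thin lens f=12): x=1893/470 (≈4.0277) theta=-1483/1880 (≈-0.7888)
After 5 (propagate distance d=15): x=-14673/1880 (≈-7.8048) theta=-1483/1880 (≈-0.7888)
After 6 (thin lens f=-46): x=-14673/1880 (≈-7.8048) theta=-82891/86480 (≈-0.9585)
After 7 (propagate distance d=10): x=-375967/21620 (≈-17.3898) theta=-82891/86480 (≈-0.9585)
After 8 (thin lens f=38): x=-375967/21620 (≈-17.3898) theta=-164599/328624 (≈-0.5009)
After 9 (propagate distance d=48 (to screen)): x=-17019313/410780 (≈-41.4317) theta=-164599/328624 (≈-0.5009)
Rounded to 4 decimal places: x = -41.4317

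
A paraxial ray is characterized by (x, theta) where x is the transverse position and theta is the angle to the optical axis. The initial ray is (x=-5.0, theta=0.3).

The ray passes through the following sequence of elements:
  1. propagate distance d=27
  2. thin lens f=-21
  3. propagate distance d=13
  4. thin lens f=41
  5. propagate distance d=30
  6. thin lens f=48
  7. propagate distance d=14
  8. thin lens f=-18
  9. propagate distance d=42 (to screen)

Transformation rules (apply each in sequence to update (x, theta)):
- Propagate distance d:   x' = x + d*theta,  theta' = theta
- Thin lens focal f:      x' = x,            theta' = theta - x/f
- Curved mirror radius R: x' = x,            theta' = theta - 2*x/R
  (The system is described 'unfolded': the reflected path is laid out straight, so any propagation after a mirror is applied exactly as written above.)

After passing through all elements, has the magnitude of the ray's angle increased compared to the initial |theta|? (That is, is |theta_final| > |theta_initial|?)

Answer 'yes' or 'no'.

Initial: x=-5.0000 theta=0.3000
After 1 (propagate distance d=27): x=3.1000 theta=0.3000
After 2 (thin lens f=-21): x=3.1000 theta=47/105 (≈0.4476)
After 3 (propagate distance d=13): x=1873/210 (≈8.9190) theta=47/105 (≈0.4476)
After 4 (thin lens f=41): x=1873/210 (≈8.9190) theta=283/1230 (≈0.2301)
After 5 (propagate distance d=30): x=136223/8610 (≈15.8215) theta=283/1230 (≈0.2301)
After 6 (thin lens f=48): x=136223/8610 (≈15.8215) theta=-8227/82656 (≈-0.0995)
After 7 (propagate distance d=14): x=2981407/206640 (≈14.4280) theta=-8227/82656 (≈-0.0995)
After 8 (thin lens f=-18): x=2981407/206640 (≈14.4280) theta=326399/464940 (≈0.7020)
After 9 (propagate distance d=42 (to screen)): x=132793/3024 (≈43.9130) theta=326399/464940 (≈0.7020)
|theta_initial|=0.3000 |theta_final|=326399/464940 (≈0.7020) -> increased

Answer: yes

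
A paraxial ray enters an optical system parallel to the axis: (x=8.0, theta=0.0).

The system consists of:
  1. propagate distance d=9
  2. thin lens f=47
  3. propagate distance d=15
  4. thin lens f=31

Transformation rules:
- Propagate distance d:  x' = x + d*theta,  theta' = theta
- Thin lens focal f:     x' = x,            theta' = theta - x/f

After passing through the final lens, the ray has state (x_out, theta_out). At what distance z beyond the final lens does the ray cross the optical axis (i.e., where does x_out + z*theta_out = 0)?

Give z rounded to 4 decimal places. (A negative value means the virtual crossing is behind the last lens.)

Initial: x=8.0000 theta=0.0000
After 1 (propagate distance d=9): x=8.0000 theta=0.0000
After 2 (thin lens f=47): x=8.0000 theta=-8/47 (≈-0.1702)
After 3 (propagate distance d=15): x=256/47 (≈5.4468) theta=-8/47 (≈-0.1702)
After 4 (thin lens f=31): x=256/47 (≈5.4468) theta=-504/1457 (≈-0.3459)
z_focus = -x_out/theta_out = -(256/47)/(-504/1457) = 992/63 ≈ 15.7460
Rounded to 4 decimal places: z = 15.7460

Answer: 15.7460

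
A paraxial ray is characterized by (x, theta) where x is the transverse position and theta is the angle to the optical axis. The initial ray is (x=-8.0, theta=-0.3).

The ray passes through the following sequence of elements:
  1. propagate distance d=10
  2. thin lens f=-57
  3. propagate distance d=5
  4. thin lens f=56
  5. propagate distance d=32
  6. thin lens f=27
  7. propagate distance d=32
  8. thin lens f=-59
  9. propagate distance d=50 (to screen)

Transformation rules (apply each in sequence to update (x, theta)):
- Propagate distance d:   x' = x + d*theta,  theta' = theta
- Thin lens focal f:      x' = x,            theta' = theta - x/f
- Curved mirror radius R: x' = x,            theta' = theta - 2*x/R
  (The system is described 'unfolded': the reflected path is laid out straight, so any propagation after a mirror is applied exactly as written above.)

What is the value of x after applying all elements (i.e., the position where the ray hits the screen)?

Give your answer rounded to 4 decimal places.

Initial: x=-8.0000 theta=-0.3000
After 1 (propagate distance d=10): x=-11.0000 theta=-0.3000
After 2 (thin lens f=-57): x=-11.0000 theta=-281/570 (≈-0.4930)
After 3 (propagate distance d=5): x=-1535/114 (≈-13.4649) theta=-281/570 (≈-0.4930)
After 4 (thin lens f=56): x=-1535/114 (≈-13.4649) theta=-2687/10640 (≈-0.2525)
After 5 (propagate distance d=32): x=-85969/3990 (≈-21.5461) theta=-2687/10640 (≈-0.2525)
After 6 (thin lens f=27): x=-85969/3990 (≈-21.5461) theta=94021/172368 (≈0.5455)
After 7 (propagate distance d=32): x=-23197/5670 (≈-4.0912) theta=94021/172368 (≈0.5455)
After 8 (thin lens f=-59): x=-23197/5670 (≈-4.0912) theta=24210251/50848560 (≈0.4761)
After 9 (propagate distance d=50 (to screen)): x=167080309/8474760 (≈19.7150) theta=24210251/50848560 (≈0.4761)
Rounded to 4 decimal places: x = 19.7150

Answer: 19.7150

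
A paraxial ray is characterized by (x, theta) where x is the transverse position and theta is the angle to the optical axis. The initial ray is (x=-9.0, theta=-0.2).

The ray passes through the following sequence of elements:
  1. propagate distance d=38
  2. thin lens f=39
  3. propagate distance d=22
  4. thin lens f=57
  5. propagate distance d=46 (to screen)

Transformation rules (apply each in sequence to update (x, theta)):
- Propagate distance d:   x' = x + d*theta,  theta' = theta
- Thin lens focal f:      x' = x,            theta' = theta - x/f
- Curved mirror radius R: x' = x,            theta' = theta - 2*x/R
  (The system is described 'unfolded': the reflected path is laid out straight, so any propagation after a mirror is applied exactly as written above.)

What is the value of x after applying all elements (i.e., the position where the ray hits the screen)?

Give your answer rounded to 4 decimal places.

Initial: x=-9.0000 theta=-0.2000
After 1 (propagate distance d=38): x=-16.6000 theta=-0.2000
After 2 (thin lens f=39): x=-16.6000 theta=44/195 (≈0.2256)
After 3 (propagate distance d=22): x=-2269/195 (≈-11.6359) theta=44/195 (≈0.2256)
After 4 (thin lens f=57): x=-2269/195 (≈-11.6359) theta=4777/11115 (≈0.4298)
After 5 (propagate distance d=46 (to screen)): x=90409/11115 (≈8.1340) theta=4777/11115 (≈0.4298)
Rounded to 4 decimal places: x = 8.1340

Answer: 8.1340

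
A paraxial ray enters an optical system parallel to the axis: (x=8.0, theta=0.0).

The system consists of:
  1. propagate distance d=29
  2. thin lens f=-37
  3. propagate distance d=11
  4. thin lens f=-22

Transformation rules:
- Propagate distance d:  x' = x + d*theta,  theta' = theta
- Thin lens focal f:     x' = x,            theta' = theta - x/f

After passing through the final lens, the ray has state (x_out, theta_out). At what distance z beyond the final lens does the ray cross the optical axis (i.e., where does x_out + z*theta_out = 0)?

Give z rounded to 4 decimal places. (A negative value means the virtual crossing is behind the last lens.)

Initial: x=8.0000 theta=0.0000
After 1 (propagate distance d=29): x=8.0000 theta=0.0000
After 2 (thin lens f=-37): x=8.0000 theta=8/37 (≈0.2162)
After 3 (propagate distance d=11): x=384/37 (≈10.3784) theta=8/37 (≈0.2162)
After 4 (thin lens f=-22): x=384/37 (≈10.3784) theta=280/407 (≈0.6880)
z_focus = -x_out/theta_out = -(384/37)/(280/407) = -528/35 ≈ -15.0857
Rounded to 4 decimal places: z = -15.0857

Answer: -15.0857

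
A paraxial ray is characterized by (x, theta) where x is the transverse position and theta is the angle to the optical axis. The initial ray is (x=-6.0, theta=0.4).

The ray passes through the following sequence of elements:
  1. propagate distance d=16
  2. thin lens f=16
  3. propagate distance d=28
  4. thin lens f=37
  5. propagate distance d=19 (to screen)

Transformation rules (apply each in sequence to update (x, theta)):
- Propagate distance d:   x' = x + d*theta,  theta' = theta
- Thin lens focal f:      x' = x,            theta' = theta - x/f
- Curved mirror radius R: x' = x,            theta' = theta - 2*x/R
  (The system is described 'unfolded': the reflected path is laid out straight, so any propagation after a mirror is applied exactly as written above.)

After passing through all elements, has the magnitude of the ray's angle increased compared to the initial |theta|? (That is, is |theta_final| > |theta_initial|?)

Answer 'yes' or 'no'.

Answer: no

Derivation:
Initial: x=-6.0000 theta=0.4000
After 1 (propagate distance d=16): x=0.4000 theta=0.4000
After 2 (thin lens f=16): x=0.4000 theta=0.3750
After 3 (propagate distance d=28): x=10.9000 theta=0.3750
After 4 (thin lens f=37): x=10.9000 theta=119/1480 (≈0.0804)
After 5 (propagate distance d=19 (to screen)): x=18393/1480 (≈12.4277) theta=119/1480 (≈0.0804)
|theta_initial|=0.4000 |theta_final|=119/1480 (≈0.0804) -> not increased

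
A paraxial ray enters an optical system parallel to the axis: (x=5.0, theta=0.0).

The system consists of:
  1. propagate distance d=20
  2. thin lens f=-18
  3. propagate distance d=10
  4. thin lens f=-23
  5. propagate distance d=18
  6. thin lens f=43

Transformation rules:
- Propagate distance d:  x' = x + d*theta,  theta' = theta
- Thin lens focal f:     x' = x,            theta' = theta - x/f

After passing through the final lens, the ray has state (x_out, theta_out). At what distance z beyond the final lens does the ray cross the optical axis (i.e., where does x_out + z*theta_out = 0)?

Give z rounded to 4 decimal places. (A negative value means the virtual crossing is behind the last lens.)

Initial: x=5.0000 theta=0.0000
After 1 (propagate distance d=20): x=5.0000 theta=0.0000
After 2 (thin lens f=-18): x=5.0000 theta=5/18 (≈0.2778)
After 3 (propagate distance d=10): x=70/9 (≈7.7778) theta=5/18 (≈0.2778)
After 4 (thin lens f=-23): x=70/9 (≈7.7778) theta=85/138 (≈0.6159)
After 5 (propagate distance d=18): x=3905/207 (≈18.8647) theta=85/138 (≈0.6159)
After 6 (thin lens f=43): x=3905/207 (≈18.8647) theta=3155/17802 (≈0.1772)
z_focus = -x_out/theta_out = -(3905/207)/(3155/17802) = -67166/631 ≈ -106.4437
Rounded to 4 decimal places: z = -106.4437

Answer: -106.4437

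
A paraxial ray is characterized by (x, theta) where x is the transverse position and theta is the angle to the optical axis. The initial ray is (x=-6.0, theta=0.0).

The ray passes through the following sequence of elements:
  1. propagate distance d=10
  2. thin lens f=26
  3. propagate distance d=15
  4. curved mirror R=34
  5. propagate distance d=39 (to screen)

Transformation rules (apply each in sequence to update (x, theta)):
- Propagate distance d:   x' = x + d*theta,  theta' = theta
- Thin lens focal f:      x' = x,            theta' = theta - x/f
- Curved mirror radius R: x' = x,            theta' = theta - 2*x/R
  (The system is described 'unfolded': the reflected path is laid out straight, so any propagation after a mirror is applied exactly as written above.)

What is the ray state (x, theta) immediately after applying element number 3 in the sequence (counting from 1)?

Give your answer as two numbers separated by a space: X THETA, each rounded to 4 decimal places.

Initial: x=-6.0000 theta=0.0000
After 1 (propagate distance d=10): x=-6.0000 theta=0.0000
After 2 (thin lens f=26): x=-6.0000 theta=3/13 (≈0.2308)
After 3 (propagate distance d=15): x=-33/13 (≈-2.5385) theta=3/13 (≈0.2308)
Rounded to 4 decimal places: x = -2.5385, theta = 0.2308

Answer: -2.5385 0.2308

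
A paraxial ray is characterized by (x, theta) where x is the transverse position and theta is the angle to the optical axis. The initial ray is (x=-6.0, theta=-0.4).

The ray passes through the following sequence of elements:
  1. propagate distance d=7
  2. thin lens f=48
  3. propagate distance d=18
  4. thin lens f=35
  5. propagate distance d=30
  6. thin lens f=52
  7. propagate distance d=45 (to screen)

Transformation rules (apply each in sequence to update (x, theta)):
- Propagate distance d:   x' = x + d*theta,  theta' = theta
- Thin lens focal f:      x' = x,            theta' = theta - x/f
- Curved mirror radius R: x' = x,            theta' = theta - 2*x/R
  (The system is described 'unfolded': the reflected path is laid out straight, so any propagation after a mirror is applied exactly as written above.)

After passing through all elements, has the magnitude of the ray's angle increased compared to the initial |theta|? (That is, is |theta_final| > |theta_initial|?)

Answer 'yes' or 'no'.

Answer: no

Derivation:
Initial: x=-6.0000 theta=-0.4000
After 1 (propagate distance d=7): x=-8.8000 theta=-0.4000
After 2 (thin lens f=48): x=-8.8000 theta=-13/60 (≈-0.2167)
After 3 (propagate distance d=18): x=-12.7000 theta=-13/60 (≈-0.2167)
After 4 (thin lens f=35): x=-12.7000 theta=307/2100 (≈0.1462)
After 5 (propagate distance d=30): x=-291/35 (≈-8.3143) theta=307/2100 (≈0.1462)
After 6 (thin lens f=52): x=-291/35 (≈-8.3143) theta=2089/6825 (≈0.3061)
After 7 (propagate distance d=45 (to screen)): x=2484/455 (≈5.4593) theta=2089/6825 (≈0.3061)
|theta_initial|=0.4000 |theta_final|=2089/6825 (≈0.3061) -> not increased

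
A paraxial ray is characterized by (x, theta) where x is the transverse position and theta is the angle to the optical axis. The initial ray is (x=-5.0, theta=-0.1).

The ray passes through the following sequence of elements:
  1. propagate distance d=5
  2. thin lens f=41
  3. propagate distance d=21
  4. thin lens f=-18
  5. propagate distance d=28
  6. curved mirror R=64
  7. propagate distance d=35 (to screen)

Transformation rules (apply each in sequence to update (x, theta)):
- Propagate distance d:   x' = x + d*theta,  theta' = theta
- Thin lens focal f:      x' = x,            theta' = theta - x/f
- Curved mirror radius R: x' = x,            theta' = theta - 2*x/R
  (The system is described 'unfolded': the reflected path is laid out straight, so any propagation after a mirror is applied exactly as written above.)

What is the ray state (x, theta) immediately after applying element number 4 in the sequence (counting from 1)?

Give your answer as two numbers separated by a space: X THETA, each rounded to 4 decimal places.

Initial: x=-5.0000 theta=-0.1000
After 1 (propagate distance d=5): x=-5.5000 theta=-0.1000
After 2 (thin lens f=41): x=-5.5000 theta=7/205 (≈0.0341)
After 3 (propagate distance d=21): x=-1961/410 (≈-4.7829) theta=7/205 (≈0.0341)
After 4 (thin lens f=-18): x=-1961/410 (≈-4.7829) theta=-1709/7380 (≈-0.2316)
Rounded to 4 decimal places: x = -4.7829, theta = -0.2316

Answer: -4.7829 -0.2316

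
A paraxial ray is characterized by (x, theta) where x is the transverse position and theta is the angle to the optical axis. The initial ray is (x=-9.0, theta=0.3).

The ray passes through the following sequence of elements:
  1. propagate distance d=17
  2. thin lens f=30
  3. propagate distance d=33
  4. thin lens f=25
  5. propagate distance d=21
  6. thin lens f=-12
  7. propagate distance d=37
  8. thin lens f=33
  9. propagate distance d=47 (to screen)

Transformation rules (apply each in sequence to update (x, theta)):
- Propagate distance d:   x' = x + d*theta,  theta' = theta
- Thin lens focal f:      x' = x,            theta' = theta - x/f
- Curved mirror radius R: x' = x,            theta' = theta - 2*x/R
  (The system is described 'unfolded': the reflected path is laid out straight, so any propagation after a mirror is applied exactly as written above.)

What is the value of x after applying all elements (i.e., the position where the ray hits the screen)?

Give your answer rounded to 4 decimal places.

Initial: x=-9.0000 theta=0.3000
After 1 (propagate distance d=17): x=-3.9000 theta=0.3000
After 2 (thin lens f=30): x=-3.9000 theta=0.4300
After 3 (propagate distance d=33): x=10.2900 theta=0.4300
After 4 (thin lens f=25): x=10.2900 theta=0.0184
After 5 (propagate distance d=21): x=10.6764 theta=0.0184
After 6 (thin lens f=-12): x=10.6764 theta=0.9081
After 7 (propagate distance d=37): x=44.2761 theta=0.9081
After 8 (thin lens f=33): x=44.2761 theta=-0.4336
After 9 (propagate distance d=47 (to screen)): x=23.8969 theta=-0.4336
Rounded to 4 decimal places: x = 23.8969

Answer: 23.8969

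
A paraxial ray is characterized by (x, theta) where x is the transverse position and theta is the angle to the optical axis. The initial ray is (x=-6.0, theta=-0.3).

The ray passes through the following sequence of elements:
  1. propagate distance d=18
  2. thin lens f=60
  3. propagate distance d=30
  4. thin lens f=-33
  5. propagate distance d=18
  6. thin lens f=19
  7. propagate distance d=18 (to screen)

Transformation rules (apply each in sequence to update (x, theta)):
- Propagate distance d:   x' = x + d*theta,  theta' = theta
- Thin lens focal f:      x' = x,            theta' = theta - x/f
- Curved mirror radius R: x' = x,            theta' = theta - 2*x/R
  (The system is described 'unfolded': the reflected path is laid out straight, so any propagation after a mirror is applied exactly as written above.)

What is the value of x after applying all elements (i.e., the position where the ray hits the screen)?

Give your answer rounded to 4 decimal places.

Initial: x=-6.0000 theta=-0.3000
After 1 (propagate distance d=18): x=-11.4000 theta=-0.3000
After 2 (thin lens f=60): x=-11.4000 theta=-0.1100
After 3 (propagate distance d=30): x=-14.7000 theta=-0.1100
After 4 (thin lens f=-33): x=-14.7000 theta=-611/1100 (≈-0.5555)
After 5 (propagate distance d=18): x=-6792/275 (≈-24.6982) theta=-611/1100 (≈-0.5555)
After 6 (thin lens f=19): x=-6792/275 (≈-24.6982) theta=15559/20900 (≈0.7444)
After 7 (propagate distance d=18 (to screen)): x=-23613/2090 (≈-11.2981) theta=15559/20900 (≈0.7444)
Rounded to 4 decimal places: x = -11.2981

Answer: -11.2981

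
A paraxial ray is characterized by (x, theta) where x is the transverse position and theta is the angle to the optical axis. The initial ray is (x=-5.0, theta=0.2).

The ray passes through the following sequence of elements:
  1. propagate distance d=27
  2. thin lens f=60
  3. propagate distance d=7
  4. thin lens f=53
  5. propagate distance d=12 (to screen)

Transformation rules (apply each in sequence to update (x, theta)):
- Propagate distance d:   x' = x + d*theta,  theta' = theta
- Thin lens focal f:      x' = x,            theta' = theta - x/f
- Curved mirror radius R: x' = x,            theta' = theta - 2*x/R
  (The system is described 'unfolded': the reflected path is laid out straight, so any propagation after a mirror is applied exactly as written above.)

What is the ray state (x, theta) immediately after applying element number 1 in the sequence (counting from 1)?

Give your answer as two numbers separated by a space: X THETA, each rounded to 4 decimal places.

Answer: 0.4000 0.2000

Derivation:
Initial: x=-5.0000 theta=0.2000
After 1 (propagate distance d=27): x=0.4000 theta=0.2000
Rounded to 4 decimal places: x = 0.4000, theta = 0.2000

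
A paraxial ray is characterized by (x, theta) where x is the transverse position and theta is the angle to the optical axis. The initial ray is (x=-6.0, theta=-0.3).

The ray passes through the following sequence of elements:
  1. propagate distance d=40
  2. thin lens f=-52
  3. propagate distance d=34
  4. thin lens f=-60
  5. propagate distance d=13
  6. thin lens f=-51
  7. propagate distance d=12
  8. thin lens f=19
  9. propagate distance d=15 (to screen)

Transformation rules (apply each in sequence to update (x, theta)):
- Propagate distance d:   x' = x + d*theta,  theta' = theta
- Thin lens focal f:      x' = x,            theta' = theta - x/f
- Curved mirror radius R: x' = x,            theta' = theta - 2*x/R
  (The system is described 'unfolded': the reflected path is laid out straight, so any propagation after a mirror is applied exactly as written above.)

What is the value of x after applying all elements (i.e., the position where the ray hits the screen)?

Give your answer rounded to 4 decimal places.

Initial: x=-6.0000 theta=-0.3000
After 1 (propagate distance d=40): x=-18.0000 theta=-0.3000
After 2 (thin lens f=-52): x=-18.0000 theta=-42/65 (≈-0.6462)
After 3 (propagate distance d=34): x=-2598/65 (≈-39.9692) theta=-42/65 (≈-0.6462)
After 4 (thin lens f=-60): x=-2598/65 (≈-39.9692) theta=-853/650 (≈-1.3123)
After 5 (propagate distance d=13): x=-37069/650 (≈-57.0292) theta=-853/650 (≈-1.3123)
After 6 (thin lens f=-51): x=-37069/650 (≈-57.0292) theta=-40286/16575 (≈-2.4305)
After 7 (propagate distance d=12): x=-952461/11050 (≈-86.1956) theta=-40286/16575 (≈-2.4305)
After 8 (thin lens f=19): x=-952461/11050 (≈-86.1956) theta=265303/125970 (≈2.1061)
After 9 (propagate distance d=15 (to screen)): x=-5732092/104975 (≈-54.6044) theta=265303/125970 (≈2.1061)
Rounded to 4 decimal places: x = -54.6044

Answer: -54.6044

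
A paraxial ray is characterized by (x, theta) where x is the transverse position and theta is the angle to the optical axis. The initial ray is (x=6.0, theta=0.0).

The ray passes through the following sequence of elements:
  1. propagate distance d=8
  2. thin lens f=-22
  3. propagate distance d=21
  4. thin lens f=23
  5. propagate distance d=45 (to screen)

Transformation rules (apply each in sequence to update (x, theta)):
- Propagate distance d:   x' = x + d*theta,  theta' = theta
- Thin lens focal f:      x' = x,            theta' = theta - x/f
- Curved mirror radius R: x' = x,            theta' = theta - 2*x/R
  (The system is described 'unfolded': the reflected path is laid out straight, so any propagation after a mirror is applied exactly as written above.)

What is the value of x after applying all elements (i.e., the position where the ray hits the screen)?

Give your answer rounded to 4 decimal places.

Initial: x=6.0000 theta=0.0000
After 1 (propagate distance d=8): x=6.0000 theta=0.0000
After 2 (thin lens f=-22): x=6.0000 theta=3/11 (≈0.2727)
After 3 (propagate distance d=21): x=129/11 (≈11.7273) theta=3/11 (≈0.2727)
After 4 (thin lens f=23): x=129/11 (≈11.7273) theta=-60/253 (≈-0.2372)
After 5 (propagate distance d=45 (to screen)): x=267/253 (≈1.0553) theta=-60/253 (≈-0.2372)
Rounded to 4 decimal places: x = 1.0553

Answer: 1.0553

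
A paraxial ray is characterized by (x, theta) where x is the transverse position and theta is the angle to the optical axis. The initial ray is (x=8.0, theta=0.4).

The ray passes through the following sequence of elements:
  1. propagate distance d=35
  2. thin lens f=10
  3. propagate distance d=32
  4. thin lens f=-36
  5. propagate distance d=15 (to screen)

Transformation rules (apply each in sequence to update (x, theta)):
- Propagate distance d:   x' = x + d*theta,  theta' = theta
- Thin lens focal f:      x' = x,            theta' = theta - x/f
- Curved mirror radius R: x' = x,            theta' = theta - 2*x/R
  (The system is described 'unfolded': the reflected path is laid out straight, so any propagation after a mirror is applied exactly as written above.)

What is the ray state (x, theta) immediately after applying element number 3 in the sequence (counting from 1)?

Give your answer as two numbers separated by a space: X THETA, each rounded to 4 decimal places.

Answer: -35.6000 -1.8000

Derivation:
Initial: x=8.0000 theta=0.4000
After 1 (propagate distance d=35): x=22.0000 theta=0.4000
After 2 (thin lens f=10): x=22.0000 theta=-1.8000
After 3 (propagate distance d=32): x=-35.6000 theta=-1.8000
Rounded to 4 decimal places: x = -35.6000, theta = -1.8000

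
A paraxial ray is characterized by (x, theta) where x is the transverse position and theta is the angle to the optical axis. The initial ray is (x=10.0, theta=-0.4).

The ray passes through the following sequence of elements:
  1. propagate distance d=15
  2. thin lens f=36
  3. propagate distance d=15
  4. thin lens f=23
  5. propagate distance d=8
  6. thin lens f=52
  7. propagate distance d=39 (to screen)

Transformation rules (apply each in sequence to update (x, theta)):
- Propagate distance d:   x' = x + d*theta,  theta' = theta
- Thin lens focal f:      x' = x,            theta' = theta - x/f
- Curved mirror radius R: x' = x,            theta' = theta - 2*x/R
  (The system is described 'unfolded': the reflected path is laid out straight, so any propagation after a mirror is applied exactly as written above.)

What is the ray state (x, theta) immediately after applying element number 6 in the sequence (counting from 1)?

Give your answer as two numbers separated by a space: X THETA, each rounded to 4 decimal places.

Answer: -6.4802 -0.2271

Derivation:
Initial: x=10.0000 theta=-0.4000
After 1 (propagate distance d=15): x=4.0000 theta=-0.4000
After 2 (thin lens f=36): x=4.0000 theta=-23/45 (≈-0.5111)
After 3 (propagate distance d=15): x=-11/3 (≈-3.6667) theta=-23/45 (≈-0.5111)
After 4 (thin lens f=23): x=-11/3 (≈-3.6667) theta=-364/1035 (≈-0.3517)
After 5 (propagate distance d=8): x=-6707/1035 (≈-6.4802) theta=-364/1035 (≈-0.3517)
After 6 (thin lens f=52): x=-6707/1035 (≈-6.4802) theta=-12221/53820 (≈-0.2271)
Rounded to 4 decimal places: x = -6.4802, theta = -0.2271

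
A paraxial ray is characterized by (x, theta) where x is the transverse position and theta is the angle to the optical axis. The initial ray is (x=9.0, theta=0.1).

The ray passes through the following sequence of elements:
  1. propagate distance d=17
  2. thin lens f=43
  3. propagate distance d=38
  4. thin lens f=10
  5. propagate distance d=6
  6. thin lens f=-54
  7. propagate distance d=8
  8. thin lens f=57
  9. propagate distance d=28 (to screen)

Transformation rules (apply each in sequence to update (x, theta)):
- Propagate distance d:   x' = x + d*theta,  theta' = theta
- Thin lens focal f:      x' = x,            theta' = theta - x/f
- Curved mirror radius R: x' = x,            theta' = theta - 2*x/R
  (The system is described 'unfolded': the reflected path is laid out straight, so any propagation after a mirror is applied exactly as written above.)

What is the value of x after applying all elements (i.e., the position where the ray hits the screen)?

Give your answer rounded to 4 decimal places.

Initial: x=9.0000 theta=0.1000
After 1 (propagate distance d=17): x=10.7000 theta=0.1000
After 2 (thin lens f=43): x=10.7000 theta=-32/215 (≈-0.1488)
After 3 (propagate distance d=38): x=2169/430 (≈5.0442) theta=-32/215 (≈-0.1488)
After 4 (thin lens f=10): x=2169/430 (≈5.0442) theta=-2809/4300 (≈-0.6533)
After 5 (propagate distance d=6): x=1209/1075 (≈1.1247) theta=-2809/4300 (≈-0.6533)
After 6 (thin lens f=-54): x=1209/1075 (≈1.1247) theta=-979/1548 (≈-0.6324)
After 7 (propagate distance d=8): x=-38069/9675 (≈-3.9348) theta=-979/1548 (≈-0.6324)
After 8 (thin lens f=57): x=-38069/9675 (≈-3.9348) theta=-1242799/2205900 (≈-0.5634)
After 9 (propagate distance d=28 (to screen)): x=-10869526/551475 (≈-19.7099) theta=-1242799/2205900 (≈-0.5634)
Rounded to 4 decimal places: x = -19.7099

Answer: -19.7099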